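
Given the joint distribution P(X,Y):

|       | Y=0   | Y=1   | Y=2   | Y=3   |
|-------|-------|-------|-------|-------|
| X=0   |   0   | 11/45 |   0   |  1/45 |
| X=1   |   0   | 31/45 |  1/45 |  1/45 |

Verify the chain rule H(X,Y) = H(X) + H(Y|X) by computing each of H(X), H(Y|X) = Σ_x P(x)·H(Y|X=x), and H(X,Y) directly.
H(X) = 0.8366 bits, H(Y|X) = 0.3967 bits, H(X,Y) = 1.2333 bits

Marginal of X (row sums):
  P(X=0) = 0 + 11/45 + 0 + 1/45 = 4/15
  P(X=1) = 0 + 31/45 + 1/45 + 1/45 = 11/15
H(X) = -[(4/15)·log₂(4/15) + (11/15)·log₂(11/15)]
  = 0.50850 + 0.32814 = 0.8366 bits

H(Y|X) = Σ_x P(x)·H(Y|X=x):
  X=0: P(X=0) = 4/15, P(Y|X=0) = (0, 11/12, 0, 1/12) → H(Y|X=0) = 0.41382
  X=1: P(X=1) = 11/15, P(Y|X=1) = (0, 31/33, 1/33, 1/33) → H(Y|X=1) = 0.39045
H(Y|X) = (4/15)·0.41382 + (11/15)·0.39045 = 0.3967 bits

H(X,Y) = -Σ_{x,y} P(x,y) log₂ P(x,y). Per-cell terms -P(x,y)·log₂P(x,y):
  X=0: 0.00000, 0.49681, 0.00000, 0.12204
  X=1: 0.00000, 0.37039, 0.12204, 0.12204
  (cells with P = 0 contribute 0)
Sum of the 8 terms: H(X,Y) = 1.2333 bits

Chain rule check:
  H(X) + H(Y|X) = 0.8366 + 0.3967 = 1.2333 bits
  H(X,Y) = 1.2333 bits
✓ Chain rule verified.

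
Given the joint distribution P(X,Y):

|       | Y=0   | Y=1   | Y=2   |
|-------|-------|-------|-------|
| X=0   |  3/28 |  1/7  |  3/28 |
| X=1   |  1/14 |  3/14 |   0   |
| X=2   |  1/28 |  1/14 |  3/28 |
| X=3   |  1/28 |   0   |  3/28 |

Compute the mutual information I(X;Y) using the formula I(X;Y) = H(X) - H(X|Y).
0.3288 bits

I(X;Y) = H(X) - H(X|Y)

Marginal of X (row sums):
  P(X=0) = 3/28 + 1/7 + 3/28 = 5/14
  P(X=1) = 1/14 + 3/14 + 0 = 2/7
  P(X=2) = 1/28 + 1/14 + 3/28 = 3/14
  P(X=3) = 1/28 + 0 + 3/28 = 1/7
H(X) = -[(5/14)·log₂(5/14) + (2/7)·log₂(2/7) + (3/14)·log₂(3/14) + (1/7)·log₂(1/7)]
  = 0.5305 + 0.5164 + 0.4762 + 0.4011 = 1.9242 bits

Marginal of Y (column sums):
  P(Y=0) = 3/28 + 1/14 + 1/28 + 1/28 = 1/4
  P(Y=1) = 1/7 + 3/14 + 1/14 + 0 = 3/7
  P(Y=2) = 3/28 + 0 + 3/28 + 3/28 = 9/28
H(X|Y) = Σ_y P(y)·H(X|Y=y):
  Y=0: P(Y=0) = 1/4, P(X|Y=0) = (3/7, 2/7, 1/7, 1/7) → H(X|Y=0) = 1.8424
  Y=1: P(Y=1) = 3/7, P(X|Y=1) = (1/3, 1/2, 1/6, 0) → H(X|Y=1) = 1.4591
  Y=2: P(Y=2) = 9/28, P(X|Y=2) = (1/3, 0, 1/3, 1/3) → H(X|Y=2) = 1.5850
H(X|Y) = (1/4)·1.8424 + (3/7)·1.4591 + (9/28)·1.5850 = 1.5954 bits

I(X;Y) = H(X) - H(X|Y) = 1.9242 - 1.5954 = 0.3288 bits

Cross-check via I(X;Y) = H(X) + H(Y) - H(X,Y): computing H(Y) from the column sums and H(X,Y) from the 12 cells in the same way gives H(Y) = 1.5502 bits and H(X,Y) = 3.1456 bits, so
I(X;Y) = 1.9242 + 1.5502 - 3.1456 = 0.3288 bits ✓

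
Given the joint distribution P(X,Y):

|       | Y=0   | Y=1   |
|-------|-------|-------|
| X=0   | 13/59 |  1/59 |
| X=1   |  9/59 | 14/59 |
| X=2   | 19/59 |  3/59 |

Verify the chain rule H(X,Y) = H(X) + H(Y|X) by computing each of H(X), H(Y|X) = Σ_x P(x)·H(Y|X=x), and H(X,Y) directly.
H(X) = 1.5529 bits, H(Y|X) = 0.6788 bits, H(X,Y) = 2.2317 bits

Marginal of X (row sums):
  P(X=0) = 13/59 + 1/59 = 14/59
  P(X=1) = 9/59 + 14/59 = 23/59
  P(X=2) = 19/59 + 3/59 = 22/59
H(X) = -[(14/59)·log₂(14/59) + (23/59)·log₂(23/59) + (22/59)·log₂(22/59)]
  = 0.49244 + 0.52981 + 0.53069 = 1.5529 bits

H(Y|X) = Σ_x P(x)·H(Y|X=x):
  X=0: P(X=0) = 14/59, P(Y|X=0) = (13/14, 1/14) → H(Y|X=0) = 0.37123
  X=1: P(X=1) = 23/59, P(Y|X=1) = (9/23, 14/23) → H(Y|X=1) = 0.96564
  X=2: P(X=2) = 22/59, P(Y|X=2) = (19/22, 3/22) → H(Y|X=2) = 0.57464
H(Y|X) = (14/59)·0.37123 + (23/59)·0.96564 + (22/59)·0.57464 = 0.6788 bits

H(X,Y) = -Σ_{x,y} P(x,y) log₂ P(x,y). Per-cell terms -P(x,y)·log₂P(x,y):
  X=0: 0.48082, 0.09971
  X=1: 0.41380, 0.49244
  X=2: 0.52643, 0.21853
Sum of the 6 terms: H(X,Y) = 2.2317 bits

Chain rule check:
  H(X) + H(Y|X) = 1.5529 + 0.6788 = 2.2317 bits
  H(X,Y) = 2.2317 bits
✓ Chain rule verified.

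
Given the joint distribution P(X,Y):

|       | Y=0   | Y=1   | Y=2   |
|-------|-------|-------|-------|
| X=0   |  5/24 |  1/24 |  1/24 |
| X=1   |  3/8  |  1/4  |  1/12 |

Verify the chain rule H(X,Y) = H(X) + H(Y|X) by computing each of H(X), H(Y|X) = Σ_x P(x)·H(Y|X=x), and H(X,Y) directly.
H(X) = 0.8709 bits, H(Y|X) = 1.3121 bits, H(X,Y) = 2.1829 bits

Marginal of X (row sums):
  P(X=0) = 5/24 + 1/24 + 1/24 = 7/24
  P(X=1) = 3/8 + 1/4 + 1/12 = 17/24
H(X) = -[(7/24)·log₂(7/24) + (17/24)·log₂(17/24)]
  = 0.51847 + 0.35240 = 0.8709 bits

H(Y|X) = Σ_x P(x)·H(Y|X=x):
  X=0: P(X=0) = 7/24, P(Y|X=0) = (5/7, 1/7, 1/7) → H(Y|X=0) = 1.14883
  X=1: P(X=1) = 17/24, P(Y|X=1) = (9/17, 6/17, 2/17) → H(Y|X=1) = 1.37928
H(Y|X) = (7/24)·1.14883 + (17/24)·1.37928 = 1.3121 bits

H(X,Y) = -Σ_{x,y} P(x,y) log₂ P(x,y). Per-cell terms -P(x,y)·log₂P(x,y):
  X=0: 0.47147, 0.19104, 0.19104
  X=1: 0.53064, 0.50000, 0.29875
Sum of the 6 terms: H(X,Y) = 2.1829 bits

Chain rule check:
  H(X) + H(Y|X) = 0.8709 + 1.3121 = 2.1830 bits
  H(X,Y) = 2.1829 bits
✓ Chain rule verified (Δ = 0.0001 is 4-dp rounding noise: each of the three values was rounded independently).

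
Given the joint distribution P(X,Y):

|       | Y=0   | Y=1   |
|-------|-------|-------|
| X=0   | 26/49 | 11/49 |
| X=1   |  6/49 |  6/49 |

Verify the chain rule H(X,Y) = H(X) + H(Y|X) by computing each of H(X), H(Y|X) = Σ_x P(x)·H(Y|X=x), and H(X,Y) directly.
H(X) = 0.8031 bits, H(Y|X) = 0.9078 bits, H(X,Y) = 1.7109 bits

Marginal of X (row sums):
  P(X=0) = 26/49 + 11/49 = 37/49
  P(X=1) = 6/49 + 6/49 = 12/49
H(X) = -[(37/49)·log₂(37/49) + (12/49)·log₂(12/49)]
  = 0.30601 + 0.49708 = 0.8031 bits

H(Y|X) = Σ_x P(x)·H(Y|X=x):
  X=0: P(X=0) = 37/49, P(Y|X=0) = (26/37, 11/37) → H(Y|X=0) = 0.87796
  X=1: P(X=1) = 12/49, P(Y|X=1) = (1/2, 1/2) → H(Y|X=1) = 1.00000
H(Y|X) = (37/49)·0.87796 + (12/49)·1.00000 = 0.9078 bits

H(X,Y) = -Σ_{x,y} P(x,y) log₂ P(x,y). Per-cell terms -P(x,y)·log₂P(x,y):
  X=0: 0.48512, 0.48384
  X=1: 0.37099, 0.37099
Sum of the 4 terms: H(X,Y) = 1.7109 bits

Chain rule check:
  H(X) + H(Y|X) = 0.8031 + 0.9078 = 1.7109 bits
  H(X,Y) = 1.7109 bits
✓ Chain rule verified.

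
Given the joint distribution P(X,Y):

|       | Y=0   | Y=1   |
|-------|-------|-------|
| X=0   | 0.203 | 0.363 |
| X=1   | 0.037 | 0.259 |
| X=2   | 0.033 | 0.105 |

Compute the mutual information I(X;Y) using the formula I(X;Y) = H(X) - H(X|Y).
0.0424 bits

I(X;Y) = H(X) - H(X|Y)

Marginal of X (row sums):
  P(X=0) = 0.203 + 0.363 = 0.566
  P(X=1) = 0.037 + 0.259 = 0.296
  P(X=2) = 0.033 + 0.105 = 0.138
H(X) = -[0.566·log₂(0.566) + 0.296·log₂(0.296) + 0.138·log₂(0.138)]
  = 0.46476 + 0.51987 + 0.39430 = 1.37893 bits

Marginal of Y (column sums):
  P(Y=0) = 0.203 + 0.037 + 0.033 = 0.273
  P(Y=1) = 0.363 + 0.259 + 0.105 = 0.727
H(X|Y) = Σ_y P(y)·H(X|Y=y):
  Y=0: P(Y=0) = 0.273, P(X|Y=0) = (29/39, 37/273, 11/91) → H(X|Y=0) = 1.07709
  Y=1: P(Y=1) = 0.727, P(X|Y=1) = (363/727, 259/727, 105/727) → H(X|Y=1) = 1.43396
H(X|Y) = 0.273·1.07709 + 0.727·1.43396 = 1.33653 bits

I(X;Y) = H(X) - H(X|Y) = 1.37893 - 1.33653 = 0.0424 bits

Cross-check via I(X;Y) = H(X) + H(Y) - H(X,Y): computing H(Y) from the column sums and H(X,Y) from the 6 cells in the same way gives H(Y) = 0.84574 bits and H(X,Y) = 2.18227 bits, so
I(X;Y) = 1.37893 + 0.84574 - 2.18227 = 0.0424 bits ✓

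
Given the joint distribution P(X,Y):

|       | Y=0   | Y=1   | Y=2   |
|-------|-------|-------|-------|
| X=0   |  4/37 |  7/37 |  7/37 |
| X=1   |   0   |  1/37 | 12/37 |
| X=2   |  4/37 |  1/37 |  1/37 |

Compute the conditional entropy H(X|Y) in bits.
1.0985 bits

H(X|Y) = H(X,Y) - H(Y)

H(X,Y) = -Σ_{x,y} P(x,y) log₂ P(x,y). Per-cell terms -P(x,y)·log₂P(x,y):
  X=0: 0.34697, 0.45445, 0.45445
  X=1: 0.00000, 0.14080, 0.52686
  X=2: 0.34697, 0.14080, 0.14080
  (cells with P = 0 contribute 0)
Sum of the 9 terms: H(X,Y) = 2.5521 bits

Marginal of Y (column sums):
  P(Y=0) = 4/37 + 0 + 4/37 = 8/37
  P(Y=1) = 7/37 + 1/37 + 1/37 = 9/37
  P(Y=2) = 7/37 + 12/37 + 1/37 = 20/37
H(Y) = -[(8/37)·log₂(8/37) + (9/37)·log₂(9/37) + (20/37)·log₂(20/37)]
  = 0.47772 + 0.49610 + 0.47974 = 1.4536 bits

H(X|Y) = H(X,Y) - H(Y) = 2.5521 - 1.4536 = 1.0985 bits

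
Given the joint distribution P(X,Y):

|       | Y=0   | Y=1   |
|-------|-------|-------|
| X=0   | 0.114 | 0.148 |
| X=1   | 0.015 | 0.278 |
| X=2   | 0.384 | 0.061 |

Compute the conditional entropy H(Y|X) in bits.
0.6008 bits

H(Y|X) = H(X,Y) - H(X)

H(X,Y) = -Σ_{x,y} P(x,y) log₂ P(x,y). Per-cell terms -P(x,y)·log₂P(x,y):
  X=0: 0.35715, 0.40794
  X=1: 0.09088, 0.51342
  X=2: 0.53024, 0.24614
Sum of the 6 terms: H(X,Y) = 2.1458 bits

Marginal of X (row sums):
  P(X=0) = 0.114 + 0.148 = 0.262
  P(X=1) = 0.015 + 0.278 = 0.293
  P(X=2) = 0.384 + 0.061 = 0.445
H(X) = -[0.262·log₂(0.262) + 0.293·log₂(0.293) + 0.445·log₂(0.445)]
  = 0.50628 + 0.51891 + 0.51981 = 1.5450 bits

H(Y|X) = H(X,Y) - H(X) = 2.1458 - 1.5450 = 0.6008 bits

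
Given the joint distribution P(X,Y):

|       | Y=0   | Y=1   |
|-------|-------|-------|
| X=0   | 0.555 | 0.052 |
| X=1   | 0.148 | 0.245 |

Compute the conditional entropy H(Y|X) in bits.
0.6316 bits

H(Y|X) = H(X,Y) - H(X)

H(X,Y) = -Σ_{x,y} P(x,y) log₂ P(x,y). Per-cell terms -P(x,y)·log₂P(x,y):
  X=0: 0.47144, 0.22180
  X=1: 0.40794, 0.49714
Sum of the 4 terms: H(X,Y) = 1.5983 bits

Marginal of X (row sums):
  P(X=0) = 0.555 + 0.052 = 0.607
  P(X=1) = 0.148 + 0.245 = 0.393
H(X) = -[0.607·log₂(0.607) + 0.393·log₂(0.393)]
  = 0.43718 + 0.52953 = 0.9667 bits

H(Y|X) = H(X,Y) - H(X) = 1.5983 - 0.9667 = 0.6316 bits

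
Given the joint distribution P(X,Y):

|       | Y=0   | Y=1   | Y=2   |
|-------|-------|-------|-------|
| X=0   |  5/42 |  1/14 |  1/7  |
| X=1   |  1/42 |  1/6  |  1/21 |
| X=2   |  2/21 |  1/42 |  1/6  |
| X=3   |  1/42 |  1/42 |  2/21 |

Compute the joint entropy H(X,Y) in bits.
3.2690 bits

H(X,Y) = -Σ_{x,y} P(x,y) log₂ P(x,y). Per-cell terms -P(x,y)·log₂P(x,y):
  X=0: 0.3655225, 0.2719539, 0.4010507
  X=1: 0.1283885, 0.4308271, 0.2091580
  X=2: 0.3230778, 0.1283885, 0.4308271
  X=3: 0.1283885, 0.1283885, 0.3230778
Sum of the 12 terms: H(X,Y) = 3.2690 bits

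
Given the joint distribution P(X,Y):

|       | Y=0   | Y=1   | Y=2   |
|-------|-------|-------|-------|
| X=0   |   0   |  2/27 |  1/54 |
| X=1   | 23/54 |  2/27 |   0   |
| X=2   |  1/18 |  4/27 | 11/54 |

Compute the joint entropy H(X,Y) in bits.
2.2947 bits

H(X,Y) = -Σ_{x,y} P(x,y) log₂ P(x,y). Per-cell terms -P(x,y)·log₂P(x,y):
  X=0: 0.0000, 0.2781, 0.1066
  X=1: 0.5245, 0.2781, 0.0000
  X=2: 0.2317, 0.4081, 0.4676
  (cells with P = 0 contribute 0)
Sum of the 9 terms: H(X,Y) = 2.2947 bits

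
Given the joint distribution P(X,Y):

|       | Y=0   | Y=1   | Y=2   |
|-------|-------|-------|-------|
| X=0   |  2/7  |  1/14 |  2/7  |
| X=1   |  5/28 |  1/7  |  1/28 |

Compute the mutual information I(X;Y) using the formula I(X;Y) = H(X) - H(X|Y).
0.1355 bits

I(X;Y) = H(X) - H(X|Y)

Marginal of X (row sums):
  P(X=0) = 2/7 + 1/14 + 2/7 = 9/14
  P(X=1) = 5/28 + 1/7 + 1/28 = 5/14
H(X) = -[(9/14)·log₂(9/14) + (5/14)·log₂(5/14)]
  = 0.4098 + 0.5305 = 0.9403 bits

Marginal of Y (column sums):
  P(Y=0) = 2/7 + 5/28 = 13/28
  P(Y=1) = 1/14 + 1/7 = 3/14
  P(Y=2) = 2/7 + 1/28 = 9/28
H(X|Y) = Σ_y P(y)·H(X|Y=y):
  Y=0: P(Y=0) = 13/28, P(X|Y=0) = (8/13, 5/13) → H(X|Y=0) = 0.9612
  Y=1: P(Y=1) = 3/14, P(X|Y=1) = (1/3, 2/3) → H(X|Y=1) = 0.9183
  Y=2: P(Y=2) = 9/28, P(X|Y=2) = (8/9, 1/9) → H(X|Y=2) = 0.5033
H(X|Y) = (13/28)·0.9612 + (3/14)·0.9183 + (9/28)·0.5033 = 0.8048 bits

I(X;Y) = H(X) - H(X|Y) = 0.9403 - 0.8048 = 0.1355 bits

Cross-check via I(X;Y) = H(X) + H(Y) - H(X,Y): computing H(Y) from the column sums and H(X,Y) from the 6 cells in the same way gives H(Y) = 1.5165 bits and H(X,Y) = 2.3213 bits, so
I(X;Y) = 0.9403 + 1.5165 - 2.3213 = 0.1355 bits ✓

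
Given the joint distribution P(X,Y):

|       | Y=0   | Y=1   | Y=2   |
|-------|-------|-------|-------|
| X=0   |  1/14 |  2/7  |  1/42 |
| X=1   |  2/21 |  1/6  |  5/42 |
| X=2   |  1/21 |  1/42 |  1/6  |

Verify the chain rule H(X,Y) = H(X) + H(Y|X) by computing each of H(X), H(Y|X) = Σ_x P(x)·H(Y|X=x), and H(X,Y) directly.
H(X) = 1.5538 bits, H(Y|X) = 1.2508 bits, H(X,Y) = 2.8045 bits

Marginal of X (row sums):
  P(X=0) = 1/14 + 2/7 + 1/42 = 8/21
  P(X=1) = 2/21 + 1/6 + 5/42 = 8/21
  P(X=2) = 1/21 + 1/42 + 1/6 = 5/21
H(X) = -[(8/21)·log₂(8/21) + (8/21)·log₂(8/21) + (5/21)·log₂(5/21)]
  = 0.53041 + 0.53041 + 0.49295 = 1.5538 bits

H(Y|X) = Σ_x P(x)·H(Y|X=x):
  X=0: P(X=0) = 8/21, P(Y|X=0) = (3/16, 3/4, 1/16) → H(Y|X=0) = 1.01410
  X=1: P(X=1) = 8/21, P(Y|X=1) = (1/4, 7/16, 5/16) → H(Y|X=1) = 1.54618
  X=2: P(X=2) = 5/21, P(Y|X=2) = (1/5, 1/10, 7/10) → H(Y|X=2) = 1.15678
H(Y|X) = (8/21)·1.01410 + (8/21)·1.54618 + (5/21)·1.15678 = 1.2508 bits

H(X,Y) = -Σ_{x,y} P(x,y) log₂ P(x,y). Per-cell terms -P(x,y)·log₂P(x,y):
  X=0: 0.27195, 0.51639, 0.12839
  X=1: 0.32308, 0.43083, 0.36552
  X=2: 0.20916, 0.12839, 0.43083
Sum of the 9 terms: H(X,Y) = 2.8045 bits

Chain rule check:
  H(X) + H(Y|X) = 1.5538 + 1.2508 = 2.8046 bits
  H(X,Y) = 2.8045 bits
✓ Chain rule verified (Δ = 0.0001 is 4-dp rounding noise: each of the three values was rounded independently).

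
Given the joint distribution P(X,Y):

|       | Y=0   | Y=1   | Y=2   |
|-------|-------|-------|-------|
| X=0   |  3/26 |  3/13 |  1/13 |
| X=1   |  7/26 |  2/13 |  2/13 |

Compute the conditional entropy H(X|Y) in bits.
0.9243 bits

H(X|Y) = H(X,Y) - H(Y)

H(X,Y) = -Σ_{x,y} P(x,y) log₂ P(x,y). Per-cell terms -P(x,y)·log₂P(x,y):
  X=0: 0.35948, 0.48819, 0.28465
  X=1: 0.50968, 0.41545, 0.41545
Sum of the 6 terms: H(X,Y) = 2.4729 bits

Marginal of Y (column sums):
  P(Y=0) = 3/26 + 7/26 = 5/13
  P(Y=1) = 3/13 + 2/13 = 5/13
  P(Y=2) = 1/13 + 2/13 = 3/13
H(Y) = -[(5/13)·log₂(5/13) + (5/13)·log₂(5/13) + (3/13)·log₂(3/13)]
  = 0.53020 + 0.53020 + 0.48819 = 1.5486 bits

H(X|Y) = H(X,Y) - H(Y) = 2.4729 - 1.5486 = 0.9243 bits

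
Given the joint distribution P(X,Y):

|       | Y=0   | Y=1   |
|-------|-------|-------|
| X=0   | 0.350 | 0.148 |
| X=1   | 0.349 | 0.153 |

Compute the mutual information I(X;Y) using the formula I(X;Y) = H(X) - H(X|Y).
0.0000 bits

I(X;Y) = H(X) - H(X|Y)

Marginal of X (row sums):
  P(X=0) = 0.350 + 0.148 = 0.498
  P(X=1) = 0.349 + 0.153 = 0.502
H(X) = -[0.498·log₂(0.498) + 0.502·log₂(0.502)]
  = 0.5008796 + 0.4991088 = 0.999988 bits

Marginal of Y (column sums):
  P(Y=0) = 0.350 + 0.349 = 0.699
  P(Y=1) = 0.148 + 0.153 = 0.301
H(X|Y) = Σ_y P(y)·H(X|Y=y):
  Y=0: P(Y=0) = 0.699, P(X|Y=0) = (350/699, 349/699) → H(X|Y=0) = 0.9999985
  Y=1: P(Y=1) = 0.301, P(X|Y=1) = (148/301, 153/301) → H(X|Y=1) = 0.9998009
H(X|Y) = 0.699·0.9999985 + 0.301·0.9998009 = 0.999939 bits

I(X;Y) = H(X) - H(X|Y) = 0.999988 - 0.999939 = 0.0000 bits

Cross-check via I(X;Y) = H(X) + H(Y) - H(X,Y): computing H(Y) from the column sums and H(X,Y) from the 4 cells in the same way gives H(Y) = 0.882510 bits and H(X,Y) = 1.882449 bits, so
I(X;Y) = 0.999988 + 0.882510 - 1.882449 = 0.0000 bits ✓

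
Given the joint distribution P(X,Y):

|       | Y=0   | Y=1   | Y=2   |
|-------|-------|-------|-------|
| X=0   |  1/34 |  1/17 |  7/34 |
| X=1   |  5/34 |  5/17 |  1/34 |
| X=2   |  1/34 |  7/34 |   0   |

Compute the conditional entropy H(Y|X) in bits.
1.0320 bits

H(Y|X) = H(X,Y) - H(X)

H(X,Y) = -Σ_{x,y} P(x,y) log₂ P(x,y). Per-cell terms -P(x,y)·log₂P(x,y):
  X=0: 0.14963, 0.24044, 0.46943
  X=1: 0.40670, 0.51927, 0.14963
  X=2: 0.14963, 0.46943, 0.00000
  (cells with P = 0 contribute 0)
Sum of the 9 terms: H(X,Y) = 2.5542 bits

Marginal of X (row sums):
  P(X=0) = 1/34 + 1/17 + 7/34 = 5/17
  P(X=1) = 5/34 + 5/17 + 1/34 = 8/17
  P(X=2) = 1/34 + 7/34 + 0 = 4/17
H(X) = -[(5/17)·log₂(5/17) + (8/17)·log₂(8/17) + (4/17)·log₂(4/17)]
  = 0.51927 + 0.51175 + 0.49117 = 1.5222 bits

H(Y|X) = H(X,Y) - H(X) = 2.5542 - 1.5222 = 1.0320 bits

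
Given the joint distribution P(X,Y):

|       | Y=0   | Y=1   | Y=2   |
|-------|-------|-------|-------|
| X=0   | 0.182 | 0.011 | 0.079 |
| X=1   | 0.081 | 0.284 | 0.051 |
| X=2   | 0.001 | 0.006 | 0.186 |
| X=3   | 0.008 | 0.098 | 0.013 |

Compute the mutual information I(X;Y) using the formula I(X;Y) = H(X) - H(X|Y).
0.6204 bits

I(X;Y) = H(X) - H(X|Y)

Marginal of X (row sums):
  P(X=0) = 0.182 + 0.011 + 0.079 = 0.272
  P(X=1) = 0.081 + 0.284 + 0.051 = 0.416
  P(X=2) = 0.001 + 0.006 + 0.186 = 0.193
  P(X=3) = 0.008 + 0.098 + 0.013 = 0.119
H(X) = -[0.272·log₂(0.272) + 0.416·log₂(0.416) + 0.193·log₂(0.193) + 0.119·log₂(0.119)]
  = 0.510903 + 0.526383 + 0.458052 + 0.365445 = 1.86078 bits

Marginal of Y (column sums):
  P(Y=0) = 0.182 + 0.081 + 0.001 + 0.008 = 0.272
  P(Y=1) = 0.011 + 0.284 + 0.006 + 0.098 = 0.399
  P(Y=2) = 0.079 + 0.051 + 0.186 + 0.013 = 0.329
H(X|Y) = Σ_y P(y)·H(X|Y=y):
  Y=0: P(Y=0) = 0.272, P(X|Y=0) = (91/136, 81/272, 1/272, 1/34) → H(X|Y=0) = 1.087660
  Y=1: P(Y=1) = 0.399, P(X|Y=1) = (11/399, 284/399, 2/133, 14/57) → H(X|Y=1) = 1.080512
  Y=2: P(Y=2) = 0.329, P(X|Y=2) = (79/329, 51/329, 186/329, 13/329) → H(X|Y=2) = 1.560480
H(X|Y) = 0.272·1.087660 + 0.399·1.080512 + 0.329·1.560480 = 1.24037 bits

I(X;Y) = H(X) - H(X|Y) = 1.86078 - 1.24037 = 0.6204 bits

Cross-check via I(X;Y) = H(X) + H(Y) - H(X,Y): computing H(Y) from the column sums and H(X,Y) from the 12 cells in the same way gives H(Y) = 1.56746 bits and H(X,Y) = 2.80782 bits, so
I(X;Y) = 1.86078 + 1.56746 - 2.80782 = 0.6204 bits ✓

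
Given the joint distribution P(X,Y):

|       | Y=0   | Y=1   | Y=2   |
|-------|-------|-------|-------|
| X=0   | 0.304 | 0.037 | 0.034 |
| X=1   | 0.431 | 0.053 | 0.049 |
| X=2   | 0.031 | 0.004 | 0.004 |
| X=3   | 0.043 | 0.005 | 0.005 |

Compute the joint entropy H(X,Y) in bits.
2.3159 bits

H(X,Y) = -Σ_{x,y} P(x,y) log₂ P(x,y). Per-cell terms -P(x,y)·log₂P(x,y):
  X=0: 0.52223, 0.17598, 0.16586
  X=1: 0.52334, 0.22461, 0.21320
  X=2: 0.15536, 0.03186, 0.03186
  X=3: 0.19520, 0.03822, 0.03822
Sum of the 12 terms: H(X,Y) = 2.3159 bits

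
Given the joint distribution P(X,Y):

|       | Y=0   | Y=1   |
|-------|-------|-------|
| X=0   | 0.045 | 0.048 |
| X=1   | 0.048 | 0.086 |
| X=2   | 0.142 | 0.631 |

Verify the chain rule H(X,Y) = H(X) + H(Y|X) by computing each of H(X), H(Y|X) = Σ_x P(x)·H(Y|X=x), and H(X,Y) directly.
H(X) = 0.9944 bits, H(Y|X) = 0.7510 bits, H(X,Y) = 1.7453 bits

Marginal of X (row sums):
  P(X=0) = 0.045 + 0.048 = 0.093
  P(X=1) = 0.048 + 0.086 = 0.134
  P(X=2) = 0.142 + 0.631 = 0.773
H(X) = -[0.093·log₂(0.093) + 0.134·log₂(0.134) + 0.773·log₂(0.773)]
  = 0.31868 + 0.38856 + 0.28714 = 0.9944 bits

H(Y|X) = Σ_x P(x)·H(Y|X=x):
  X=0: P(X=0) = 0.093, P(Y|X=0) = (15/31, 16/31) → H(Y|X=0) = 0.99925
  X=1: P(X=1) = 0.134, P(Y|X=1) = (24/67, 43/67) → H(Y|X=1) = 0.94119
  X=2: P(X=2) = 0.773, P(Y|X=2) = (142/773, 631/773) → H(Y|X=2) = 0.68810
H(Y|X) = 0.093·0.99925 + 0.134·0.94119 + 0.773·0.68810 = 0.7510 bits

H(X,Y) = -Σ_{x,y} P(x,y) log₂ P(x,y). Per-cell terms -P(x,y)·log₂P(x,y):
  X=0: 0.20133, 0.21028
  X=1: 0.21028, 0.30440
  X=2: 0.39988, 0.41917
Sum of the 6 terms: H(X,Y) = 1.7453 bits

Chain rule check:
  H(X) + H(Y|X) = 0.9944 + 0.7510 = 1.7454 bits
  H(X,Y) = 1.7453 bits
✓ Chain rule verified (Δ = 0.0001 is 4-dp rounding noise: each of the three values was rounded independently).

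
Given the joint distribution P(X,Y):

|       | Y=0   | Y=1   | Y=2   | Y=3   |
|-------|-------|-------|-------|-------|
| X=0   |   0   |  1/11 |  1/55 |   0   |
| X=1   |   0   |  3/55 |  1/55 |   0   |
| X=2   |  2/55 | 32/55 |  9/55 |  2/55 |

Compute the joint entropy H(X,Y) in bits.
1.9833 bits

H(X,Y) = -Σ_{x,y} P(x,y) log₂ P(x,y). Per-cell terms -P(x,y)·log₂P(x,y):
  X=0: 0.0000, 0.3145, 0.1051, 0.0000
  X=1: 0.0000, 0.2289, 0.1051, 0.0000
  X=2: 0.1739, 0.4546, 0.4273, 0.1739
  (cells with P = 0 contribute 0)
Sum of the 12 terms: H(X,Y) = 1.9833 bits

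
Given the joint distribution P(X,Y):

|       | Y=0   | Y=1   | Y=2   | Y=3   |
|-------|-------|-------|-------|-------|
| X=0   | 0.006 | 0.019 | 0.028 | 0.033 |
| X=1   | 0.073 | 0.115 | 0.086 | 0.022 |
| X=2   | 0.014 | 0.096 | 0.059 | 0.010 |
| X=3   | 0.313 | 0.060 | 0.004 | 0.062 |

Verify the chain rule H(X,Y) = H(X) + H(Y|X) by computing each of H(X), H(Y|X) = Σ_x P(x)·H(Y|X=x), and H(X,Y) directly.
H(X) = 1.7899 bits, H(Y|X) = 1.4966 bits, H(X,Y) = 3.2865 bits

Marginal of X (row sums):
  P(X=0) = 0.006 + 0.019 + 0.028 + 0.033 = 0.086
  P(X=1) = 0.073 + 0.115 + 0.086 + 0.022 = 0.296
  P(X=2) = 0.014 + 0.096 + 0.059 + 0.010 = 0.179
  P(X=3) = 0.313 + 0.060 + 0.004 + 0.062 = 0.439
H(X) = -[0.086·log₂(0.086) + 0.296·log₂(0.296) + 0.179·log₂(0.179) + 0.439·log₂(0.439)]
  = 0.30440 + 0.51987 + 0.44427 + 0.52140 = 1.7899 bits

H(Y|X) = Σ_x P(x)·H(Y|X=x):
  X=0: P(X=0) = 0.086, P(Y|X=0) = (3/43, 19/86, 14/43, 33/86) → H(Y|X=0) = 1.80660
  X=1: P(X=1) = 0.296, P(Y|X=1) = (73/296, 115/296, 43/148, 11/148) → H(Y|X=1) = 1.82481
  X=2: P(X=2) = 0.179, P(Y|X=2) = (14/179, 96/179, 59/179, 10/179) → H(Y|X=2) = 1.52988
  X=3: P(X=3) = 0.439, P(Y|X=3) = (313/439, 60/439, 4/439, 62/439) → H(Y|X=3) = 1.20097
H(Y|X) = 0.086·1.80660 + 0.296·1.82481 + 0.179·1.52988 + 0.439·1.20097 = 1.4966 bits

H(X,Y) = -Σ_{x,y} P(x,y) log₂ P(x,y). Per-cell terms -P(x,y)·log₂P(x,y):
  X=0: 0.04428, 0.10864, 0.14444, 0.16241
  X=1: 0.27565, 0.35883, 0.30440, 0.12114
  X=2: 0.08622, 0.32456, 0.24091, 0.06644
  X=3: 0.52451, 0.24353, 0.03186, 0.24872
Sum of the 16 terms: H(X,Y) = 3.2865 bits

Chain rule check:
  H(X) + H(Y|X) = 1.7899 + 1.4966 = 3.2865 bits
  H(X,Y) = 3.2865 bits
✓ Chain rule verified.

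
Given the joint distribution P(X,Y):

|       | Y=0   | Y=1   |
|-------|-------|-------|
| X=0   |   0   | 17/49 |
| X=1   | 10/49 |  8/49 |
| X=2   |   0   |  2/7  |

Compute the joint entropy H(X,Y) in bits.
1.9411 bits

H(X,Y) = -Σ_{x,y} P(x,y) log₂ P(x,y). Per-cell terms -P(x,y)·log₂P(x,y):
  X=0: 0.0000, 0.5299
  X=1: 0.4679, 0.4269
  X=2: 0.0000, 0.5164
  (cells with P = 0 contribute 0)
Sum of the 6 terms: H(X,Y) = 1.9411 bits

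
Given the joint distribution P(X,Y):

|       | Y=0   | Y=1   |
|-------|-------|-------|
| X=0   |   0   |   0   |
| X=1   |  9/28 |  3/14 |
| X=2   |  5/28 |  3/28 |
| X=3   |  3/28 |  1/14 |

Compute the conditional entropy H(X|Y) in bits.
1.4422 bits

H(X|Y) = H(X,Y) - H(Y)

H(X,Y) = -Σ_{x,y} P(x,y) log₂ P(x,y). Per-cell terms -P(x,y)·log₂P(x,y):
  X=0: 0.000000, 0.000000
  X=1: 0.526317, 0.476227
  X=2: 0.443826, 0.345256
  X=3: 0.345256, 0.271954
  (cells with P = 0 contribute 0)
Sum of the 8 terms: H(X,Y) = 2.40884 bits

Marginal of Y (column sums):
  P(Y=0) = 0 + 9/28 + 5/28 + 3/28 = 17/28
  P(Y=1) = 0 + 3/14 + 3/28 + 1/14 = 11/28
H(Y) = -[(17/28)·log₂(17/28) + (11/28)·log₂(11/28)]
  = 0.437077 + 0.529541 = 0.96662 bits

H(X|Y) = H(X,Y) - H(Y) = 2.40884 - 0.96662 = 1.4422 bits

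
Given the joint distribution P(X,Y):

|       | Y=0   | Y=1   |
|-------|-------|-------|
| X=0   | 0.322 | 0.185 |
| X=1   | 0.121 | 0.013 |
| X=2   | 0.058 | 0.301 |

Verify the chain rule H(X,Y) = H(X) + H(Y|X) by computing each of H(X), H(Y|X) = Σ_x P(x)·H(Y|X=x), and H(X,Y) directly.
H(X) = 1.4160 bits, H(Y|X) = 0.7706 bits, H(X,Y) = 2.1866 bits

Marginal of X (row sums):
  P(X=0) = 0.322 + 0.185 = 0.507
  P(X=1) = 0.121 + 0.013 = 0.134
  P(X=2) = 0.058 + 0.301 = 0.359
H(X) = -[0.507·log₂(0.507) + 0.134·log₂(0.134) + 0.359·log₂(0.359)]
  = 0.4968 + 0.3886 + 0.5306 = 1.4160 bits

H(Y|X) = Σ_x P(x)·H(Y|X=x):
  X=0: P(X=0) = 0.507, P(Y|X=0) = (322/507, 185/507) → H(Y|X=0) = 0.9467
  X=1: P(X=1) = 0.134, P(Y|X=1) = (121/134, 13/134) → H(Y|X=1) = 0.4595
  X=2: P(X=2) = 0.359, P(Y|X=2) = (58/359, 301/359) → H(Y|X=2) = 0.6380
H(Y|X) = 0.507·0.9467 + 0.134·0.4595 + 0.359·0.6380 = 0.7706 bits

H(X,Y) = -Σ_{x,y} P(x,y) log₂ P(x,y). Per-cell terms -P(x,y)·log₂P(x,y):
  X=0: 0.5264, 0.4504
  X=1: 0.3687, 0.0814
  X=2: 0.2383, 0.5214
Sum of the 6 terms: H(X,Y) = 2.1866 bits

Chain rule check:
  H(X) + H(Y|X) = 1.4160 + 0.7706 = 2.1866 bits
  H(X,Y) = 2.1866 bits
✓ Chain rule verified.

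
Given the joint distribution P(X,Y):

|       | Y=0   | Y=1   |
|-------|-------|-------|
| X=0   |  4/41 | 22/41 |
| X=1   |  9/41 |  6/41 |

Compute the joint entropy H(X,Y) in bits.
1.6954 bits

H(X,Y) = -Σ_{x,y} P(x,y) log₂ P(x,y). Per-cell terms -P(x,y)·log₂P(x,y):
  X=0: 0.3276, 0.4819
  X=1: 0.4802, 0.4057
Sum of the 4 terms: H(X,Y) = 1.6954 bits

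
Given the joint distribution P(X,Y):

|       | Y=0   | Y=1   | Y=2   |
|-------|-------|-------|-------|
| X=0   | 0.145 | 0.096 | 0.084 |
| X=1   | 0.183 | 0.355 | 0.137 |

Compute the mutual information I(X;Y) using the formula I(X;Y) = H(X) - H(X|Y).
0.0363 bits

I(X;Y) = H(X) - H(X|Y)

Marginal of X (row sums):
  P(X=0) = 0.145 + 0.096 + 0.084 = 0.325
  P(X=1) = 0.183 + 0.355 + 0.137 = 0.675
H(X) = -[0.325·log₂(0.325) + 0.675·log₂(0.675)]
  = 0.52698 + 0.38275 = 0.9097 bits

Marginal of Y (column sums):
  P(Y=0) = 0.145 + 0.183 = 0.328
  P(Y=1) = 0.096 + 0.355 = 0.451
  P(Y=2) = 0.084 + 0.137 = 0.221
H(X|Y) = Σ_y P(y)·H(X|Y=y):
  Y=0: P(Y=0) = 0.328, P(X|Y=0) = (145/328, 183/328) → H(X|Y=0) = 0.99030
  Y=1: P(Y=1) = 0.451, P(X|Y=1) = (96/451, 355/451) → H(X|Y=1) = 0.74691
  Y=2: P(Y=2) = 0.221, P(X|Y=2) = (84/221, 137/221) → H(X|Y=2) = 0.95811
H(X|Y) = 0.328·0.99030 + 0.451·0.74691 + 0.221·0.95811 = 0.8734 bits

I(X;Y) = H(X) - H(X|Y) = 0.9097 - 0.8734 = 0.0363 bits

Cross-check via I(X;Y) = H(X) + H(Y) - H(X,Y): computing H(Y) from the column sums and H(X,Y) from the 6 cells in the same way gives H(Y) = 1.5269 bits and H(X,Y) = 2.4003 bits, so
I(X;Y) = 0.9097 + 1.5269 - 2.4003 = 0.0363 bits ✓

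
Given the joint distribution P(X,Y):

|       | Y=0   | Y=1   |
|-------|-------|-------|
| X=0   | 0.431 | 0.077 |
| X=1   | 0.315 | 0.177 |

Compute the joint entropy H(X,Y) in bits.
1.7753 bits

H(X,Y) = -Σ_{x,y} P(x,y) log₂ P(x,y). Per-cell terms -P(x,y)·log₂P(x,y):
  X=0: 0.5233, 0.2848
  X=1: 0.5250, 0.4422
Sum of the 4 terms: H(X,Y) = 1.7753 bits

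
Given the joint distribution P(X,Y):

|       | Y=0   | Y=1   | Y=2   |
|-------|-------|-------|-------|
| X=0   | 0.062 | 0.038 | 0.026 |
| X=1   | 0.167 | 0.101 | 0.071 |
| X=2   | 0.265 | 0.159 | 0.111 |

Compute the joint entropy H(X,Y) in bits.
2.8827 bits

H(X,Y) = -Σ_{x,y} P(x,y) log₂ P(x,y). Per-cell terms -P(x,y)·log₂P(x,y):
  X=0: 0.24872, 0.17928, 0.13690
  X=1: 0.43121, 0.33406, 0.27094
  X=2: 0.50772, 0.42181, 0.35202
Sum of the 9 terms: H(X,Y) = 2.8827 bits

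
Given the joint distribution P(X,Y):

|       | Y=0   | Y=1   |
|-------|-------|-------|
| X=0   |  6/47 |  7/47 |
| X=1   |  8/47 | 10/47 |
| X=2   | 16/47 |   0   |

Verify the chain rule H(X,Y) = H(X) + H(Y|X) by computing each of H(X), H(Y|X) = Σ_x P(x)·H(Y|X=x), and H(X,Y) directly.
H(X) = 1.5724 bits, H(Y|X) = 0.6550 bits, H(X,Y) = 2.2273 bits

Marginal of X (row sums):
  P(X=0) = 6/47 + 7/47 = 13/47
  P(X=1) = 8/47 + 10/47 = 18/47
  P(X=2) = 16/47 + 0 = 16/47
H(X) = -[(13/47)·log₂(13/47) + (18/47)·log₂(18/47) + (16/47)·log₂(16/47)]
  = 0.51285 + 0.53030 + 0.52922 = 1.5724 bits

H(Y|X) = Σ_x P(x)·H(Y|X=x):
  X=0: P(X=0) = 13/47, P(Y|X=0) = (6/13, 7/13) → H(Y|X=0) = 0.99573
  X=1: P(X=1) = 18/47, P(Y|X=1) = (4/9, 5/9) → H(Y|X=1) = 0.99108
  X=2: P(X=2) = 16/47, P(Y|X=2) = (1, 0) → H(Y|X=2) = 0.00000
H(Y|X) = (13/47)·0.99573 + (18/47)·0.99108 + (16/47)·0.00000 = 0.6550 bits

H(X,Y) = -Σ_{x,y} P(x,y) log₂ P(x,y). Per-cell terms -P(x,y)·log₂P(x,y):
  X=0: 0.37910, 0.40916
  X=1: 0.43482, 0.47503
  X=2: 0.52922, 0.00000
  (cells with P = 0 contribute 0)
Sum of the 6 terms: H(X,Y) = 2.2273 bits

Chain rule check:
  H(X) + H(Y|X) = 1.5724 + 0.6550 = 2.2274 bits
  H(X,Y) = 2.2273 bits
✓ Chain rule verified (Δ = 0.0001 is 4-dp rounding noise: each of the three values was rounded independently).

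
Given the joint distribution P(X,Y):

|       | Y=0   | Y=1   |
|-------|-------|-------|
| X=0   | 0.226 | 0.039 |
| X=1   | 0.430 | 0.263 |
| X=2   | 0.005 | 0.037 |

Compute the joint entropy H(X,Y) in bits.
1.9120 bits

H(X,Y) = -Σ_{x,y} P(x,y) log₂ P(x,y). Per-cell terms -P(x,y)·log₂P(x,y):
  X=0: 0.4849, 0.1825
  X=1: 0.5236, 0.5068
  X=2: 0.0382, 0.1760
Sum of the 6 terms: H(X,Y) = 1.9120 bits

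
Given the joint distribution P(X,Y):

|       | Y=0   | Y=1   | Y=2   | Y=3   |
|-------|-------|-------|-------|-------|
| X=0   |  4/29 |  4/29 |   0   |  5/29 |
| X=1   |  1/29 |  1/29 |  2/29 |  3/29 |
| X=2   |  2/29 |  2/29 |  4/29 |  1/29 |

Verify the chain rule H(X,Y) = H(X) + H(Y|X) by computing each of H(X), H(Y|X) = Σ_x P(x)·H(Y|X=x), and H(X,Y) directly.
H(X) = 1.5378 bits, H(Y|X) = 1.7214 bits, H(X,Y) = 3.2592 bits

Marginal of X (row sums):
  P(X=0) = 4/29 + 4/29 + 0 + 5/29 = 13/29
  P(X=1) = 1/29 + 1/29 + 2/29 + 3/29 = 7/29
  P(X=2) = 2/29 + 2/29 + 4/29 + 1/29 = 9/29
H(X) = -[(13/29)·log₂(13/29) + (7/29)·log₂(7/29) + (9/29)·log₂(9/29)]
  = 0.51890 + 0.49498 + 0.52388 = 1.5378 bits

H(Y|X) = Σ_x P(x)·H(Y|X=x):
  X=0: P(X=0) = 13/29, P(Y|X=0) = (4/13, 4/13, 0, 5/13) → H(Y|X=0) = 1.57662
  X=1: P(X=1) = 7/29, P(Y|X=1) = (1/7, 1/7, 2/7, 3/7) → H(Y|X=1) = 1.84237
  X=2: P(X=2) = 9/29, P(Y|X=2) = (2/9, 2/9, 4/9, 1/9) → H(Y|X=2) = 1.83659
H(Y|X) = (13/29)·1.57662 + (7/29)·1.84237 + (9/29)·1.83659 = 1.7214 bits

H(X,Y) = -Σ_{x,y} P(x,y) log₂ P(x,y). Per-cell terms -P(x,y)·log₂P(x,y):
  X=0: 0.39420, 0.39420, 0.00000, 0.43725
  X=1: 0.16752, 0.16752, 0.26607, 0.33859
  X=2: 0.26607, 0.26607, 0.39420, 0.16752
  (cells with P = 0 contribute 0)
Sum of the 12 terms: H(X,Y) = 3.2592 bits

Chain rule check:
  H(X) + H(Y|X) = 1.5378 + 1.7214 = 3.2592 bits
  H(X,Y) = 3.2592 bits
✓ Chain rule verified.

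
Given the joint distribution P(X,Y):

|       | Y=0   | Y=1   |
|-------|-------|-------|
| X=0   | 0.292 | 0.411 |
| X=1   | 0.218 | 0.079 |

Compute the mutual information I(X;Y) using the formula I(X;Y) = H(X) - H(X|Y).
0.0631 bits

I(X;Y) = H(X) - H(X|Y)

Marginal of X (row sums):
  P(X=0) = 0.292 + 0.411 = 0.703
  P(X=1) = 0.218 + 0.079 = 0.297
H(X) = -[0.703·log₂(0.703) + 0.297·log₂(0.297)]
  = 0.3574 + 0.5202 = 0.8776 bits

Marginal of Y (column sums):
  P(Y=0) = 0.292 + 0.218 = 0.510
  P(Y=1) = 0.411 + 0.079 = 0.490
H(X|Y) = Σ_y P(y)·H(X|Y=y):
  Y=0: P(Y=0) = 0.510, P(X|Y=0) = (146/255, 109/255) → H(X|Y=0) = 0.9848
  Y=1: P(Y=1) = 0.490, P(X|Y=1) = (411/490, 79/490) → H(X|Y=1) = 0.6372
H(X|Y) = 0.510·0.9848 + 0.490·0.6372 = 0.8145 bits

I(X;Y) = H(X) - H(X|Y) = 0.8776 - 0.8145 = 0.0631 bits

Cross-check via I(X;Y) = H(X) + H(Y) - H(X,Y): computing H(Y) from the column sums and H(X,Y) from the 4 cells in the same way gives H(Y) = 0.9997 bits and H(X,Y) = 1.8142 bits, so
I(X;Y) = 0.8776 + 0.9997 - 1.8142 = 0.0631 bits ✓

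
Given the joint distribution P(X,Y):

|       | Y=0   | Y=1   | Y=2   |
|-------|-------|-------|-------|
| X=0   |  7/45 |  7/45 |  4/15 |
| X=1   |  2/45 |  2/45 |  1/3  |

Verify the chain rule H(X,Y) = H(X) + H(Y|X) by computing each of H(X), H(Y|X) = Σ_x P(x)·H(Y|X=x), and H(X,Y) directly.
H(X) = 0.9825 bits, H(Y|X) = 1.2888 bits, H(X,Y) = 2.2713 bits

Marginal of X (row sums):
  P(X=0) = 7/45 + 7/45 + 4/15 = 26/45
  P(X=1) = 2/45 + 2/45 + 1/3 = 19/45
H(X) = -[(26/45)·log₂(26/45) + (19/45)·log₂(19/45)]
  = 0.45726 + 0.52521 = 0.9825 bits

H(Y|X) = Σ_x P(x)·H(Y|X=x):
  X=0: P(X=0) = 26/45, P(Y|X=0) = (7/26, 7/26, 6/13) → H(Y|X=0) = 1.53419
  X=1: P(X=1) = 19/45, P(Y|X=1) = (2/19, 2/19, 15/19) → H(Y|X=1) = 0.95301
H(Y|X) = (26/45)·1.53419 + (19/45)·0.95301 = 1.2888 bits

H(X,Y) = -Σ_{x,y} P(x,y) log₂ P(x,y). Per-cell terms -P(x,y)·log₂P(x,y):
  X=0: 0.41759, 0.41759, 0.50850
  X=1: 0.19964, 0.19964, 0.52832
Sum of the 6 terms: H(X,Y) = 2.2713 bits

Chain rule check:
  H(X) + H(Y|X) = 0.9825 + 1.2888 = 2.2713 bits
  H(X,Y) = 2.2713 bits
✓ Chain rule verified.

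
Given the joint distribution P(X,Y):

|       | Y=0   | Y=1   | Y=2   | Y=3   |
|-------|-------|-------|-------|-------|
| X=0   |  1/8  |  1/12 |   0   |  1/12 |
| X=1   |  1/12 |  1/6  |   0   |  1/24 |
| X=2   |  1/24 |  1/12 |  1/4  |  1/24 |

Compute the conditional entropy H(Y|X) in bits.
1.5107 bits

H(Y|X) = H(X,Y) - H(X)

H(X,Y) = -Σ_{x,y} P(x,y) log₂ P(x,y). Per-cell terms -P(x,y)·log₂P(x,y):
  X=0: 0.375000, 0.298747, 0.000000, 0.298747
  X=1: 0.298747, 0.430827, 0.000000, 0.191040
  X=2: 0.191040, 0.298747, 0.500000, 0.191040
  (cells with P = 0 contribute 0)
Sum of the 12 terms: H(X,Y) = 3.073935 bits

Marginal of X (row sums):
  P(X=0) = 1/8 + 1/12 + 0 + 1/12 = 7/24
  P(X=1) = 1/12 + 1/6 + 0 + 1/24 = 7/24
  P(X=2) = 1/24 + 1/12 + 1/4 + 1/24 = 5/12
H(X) = -[(7/24)·log₂(7/24) + (7/24)·log₂(7/24) + (5/12)·log₂(5/12)]
  = 0.518469 + 0.518469 + 0.526264 = 1.563202 bits

H(Y|X) = H(X,Y) - H(X) = 3.073935 - 1.563202 = 1.5107 bits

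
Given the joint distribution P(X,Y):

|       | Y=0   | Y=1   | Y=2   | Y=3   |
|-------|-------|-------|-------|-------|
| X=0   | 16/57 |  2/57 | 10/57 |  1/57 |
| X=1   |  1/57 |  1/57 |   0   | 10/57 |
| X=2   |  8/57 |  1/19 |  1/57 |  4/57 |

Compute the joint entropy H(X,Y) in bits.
2.8646 bits

H(X,Y) = -Σ_{x,y} P(x,y) log₂ P(x,y). Per-cell terms -P(x,y)·log₂P(x,y):
  X=0: 0.51450, 0.16958, 0.44052, 0.10233
  X=1: 0.10233, 0.10233, 0.00000, 0.44052
  X=2: 0.39760, 0.22358, 0.10233, 0.26897
  (cells with P = 0 contribute 0)
Sum of the 12 terms: H(X,Y) = 2.8646 bits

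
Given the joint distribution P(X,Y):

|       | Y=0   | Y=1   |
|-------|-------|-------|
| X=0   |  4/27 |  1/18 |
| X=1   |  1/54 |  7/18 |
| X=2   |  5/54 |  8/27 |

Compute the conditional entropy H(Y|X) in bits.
0.5888 bits

H(Y|X) = H(X,Y) - H(X)

H(X,Y) = -Σ_{x,y} P(x,y) log₂ P(x,y). Per-cell terms -P(x,y)·log₂P(x,y):
  X=0: 0.40813, 0.23166
  X=1: 0.10657, 0.52989
  X=2: 0.31787, 0.51997
Sum of the 6 terms: H(X,Y) = 2.1141 bits

Marginal of X (row sums):
  P(X=0) = 4/27 + 1/18 = 11/54
  P(X=1) = 1/54 + 7/18 = 11/27
  P(X=2) = 5/54 + 8/27 = 7/18
H(X) = -[(11/54)·log₂(11/54) + (11/27)·log₂(11/27) + (7/18)·log₂(7/18)]
  = 0.46759 + 0.52778 + 0.52989 = 1.5253 bits

H(Y|X) = H(X,Y) - H(X) = 2.1141 - 1.5253 = 0.5888 bits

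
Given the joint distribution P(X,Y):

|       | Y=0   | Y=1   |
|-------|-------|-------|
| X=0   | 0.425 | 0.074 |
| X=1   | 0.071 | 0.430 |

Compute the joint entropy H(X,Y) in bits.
1.5971 bits

H(X,Y) = -Σ_{x,y} P(x,y) log₂ P(x,y). Per-cell terms -P(x,y)·log₂P(x,y):
  X=0: 0.5246, 0.2780
  X=1: 0.2709, 0.5236
Sum of the 4 terms: H(X,Y) = 1.5971 bits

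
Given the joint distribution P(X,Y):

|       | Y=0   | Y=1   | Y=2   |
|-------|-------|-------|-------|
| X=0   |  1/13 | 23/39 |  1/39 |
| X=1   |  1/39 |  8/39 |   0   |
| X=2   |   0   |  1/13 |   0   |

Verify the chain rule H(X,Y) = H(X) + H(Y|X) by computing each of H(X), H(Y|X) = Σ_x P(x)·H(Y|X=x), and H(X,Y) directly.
H(X) = 1.1401 bits, H(Y|X) = 0.6183 bits, H(X,Y) = 1.7584 bits

Marginal of X (row sums):
  P(X=0) = 1/13 + 23/39 + 1/39 = 9/13
  P(X=1) = 1/39 + 8/39 + 0 = 3/13
  P(X=2) = 0 + 1/13 + 0 = 1/13
H(X) = -[(9/13)·log₂(9/13) + (3/13)·log₂(3/13) + (1/13)·log₂(1/13)]
  = 0.36728 + 0.48819 + 0.28465 = 1.1401 bits

H(Y|X) = Σ_x P(x)·H(Y|X=x):
  X=0: P(X=0) = 9/13, P(Y|X=0) = (1/9, 23/27, 1/27) → H(Y|X=0) = 0.72538
  X=1: P(X=1) = 3/13, P(Y|X=1) = (1/9, 8/9, 0) → H(Y|X=1) = 0.50326
  X=2: P(X=2) = 1/13, P(Y|X=2) = (0, 1, 0) → H(Y|X=2) = 0.00000
H(Y|X) = (9/13)·0.72538 + (3/13)·0.50326 + (1/13)·0.00000 = 0.6183 bits

H(X,Y) = -Σ_{x,y} P(x,y) log₂ P(x,y). Per-cell terms -P(x,y)·log₂P(x,y):
  X=0: 0.28465, 0.44929, 0.13552
  X=1: 0.13552, 0.46880, 0.00000
  X=2: 0.00000, 0.28465, 0.00000
  (cells with P = 0 contribute 0)
Sum of the 9 terms: H(X,Y) = 1.7584 bits

Chain rule check:
  H(X) + H(Y|X) = 1.1401 + 0.6183 = 1.7584 bits
  H(X,Y) = 1.7584 bits
✓ Chain rule verified.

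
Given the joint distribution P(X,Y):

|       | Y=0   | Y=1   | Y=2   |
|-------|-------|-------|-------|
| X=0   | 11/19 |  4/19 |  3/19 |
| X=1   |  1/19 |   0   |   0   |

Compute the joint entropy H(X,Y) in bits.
1.5738 bits

H(X,Y) = -Σ_{x,y} P(x,y) log₂ P(x,y). Per-cell terms -P(x,y)·log₂P(x,y):
  X=0: 0.4565, 0.4732, 0.4205
  X=1: 0.2236, 0.0000, 0.0000
  (cells with P = 0 contribute 0)
Sum of the 6 terms: H(X,Y) = 1.5738 bits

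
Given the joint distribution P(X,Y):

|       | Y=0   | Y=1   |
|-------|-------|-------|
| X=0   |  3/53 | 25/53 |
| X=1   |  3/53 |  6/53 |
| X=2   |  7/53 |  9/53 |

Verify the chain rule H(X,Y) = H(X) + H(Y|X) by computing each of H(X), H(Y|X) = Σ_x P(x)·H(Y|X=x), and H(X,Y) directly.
H(X) = 1.4423 bits, H(Y|X) = 0.7139 bits, H(X,Y) = 2.1563 bits

Marginal of X (row sums):
  P(X=0) = 3/53 + 25/53 = 28/53
  P(X=1) = 3/53 + 6/53 = 9/53
  P(X=2) = 7/53 + 9/53 = 16/53
H(X) = -[(28/53)·log₂(28/53) + (9/53)·log₂(9/53) + (16/53)·log₂(16/53)]
  = 0.4863 + 0.4344 + 0.5216 = 1.4423 bits

H(Y|X) = Σ_x P(x)·H(Y|X=x):
  X=0: P(X=0) = 28/53, P(Y|X=0) = (3/28, 25/28) → H(Y|X=0) = 0.4912
  X=1: P(X=1) = 9/53, P(Y|X=1) = (1/3, 2/3) → H(Y|X=1) = 0.9183
  X=2: P(X=2) = 16/53, P(Y|X=2) = (7/16, 9/16) → H(Y|X=2) = 0.9887
H(Y|X) = (28/53)·0.4912 + (9/53)·0.9183 + (16/53)·0.9887 = 0.7139 bits

H(X,Y) = -Σ_{x,y} P(x,y) log₂ P(x,y). Per-cell terms -P(x,y)·log₂P(x,y):
  X=0: 0.2345, 0.5114
  X=1: 0.2345, 0.3558
  X=2: 0.3857, 0.4344
Sum of the 6 terms: H(X,Y) = 2.1563 bits

Chain rule check:
  H(X) + H(Y|X) = 1.4423 + 0.7139 = 2.1562 bits
  H(X,Y) = 2.1563 bits
✓ Chain rule verified (Δ = 0.0001 is 4-dp rounding noise: each of the three values was rounded independently).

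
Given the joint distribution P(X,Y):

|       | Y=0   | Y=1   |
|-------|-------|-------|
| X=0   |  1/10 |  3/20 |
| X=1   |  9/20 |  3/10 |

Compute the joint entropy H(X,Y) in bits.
1.7822 bits

H(X,Y) = -Σ_{x,y} P(x,y) log₂ P(x,y). Per-cell terms -P(x,y)·log₂P(x,y):
  X=0: 0.3322, 0.4105
  X=1: 0.5184, 0.5211
Sum of the 4 terms: H(X,Y) = 1.7822 bits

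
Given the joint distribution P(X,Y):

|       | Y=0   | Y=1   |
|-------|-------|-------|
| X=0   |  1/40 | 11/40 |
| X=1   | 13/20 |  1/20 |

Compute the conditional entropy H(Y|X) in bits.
0.3840 bits

H(Y|X) = H(X,Y) - H(X)

H(X,Y) = -Σ_{x,y} P(x,y) log₂ P(x,y). Per-cell terms -P(x,y)·log₂P(x,y):
  X=0: 0.1330, 0.5122
  X=1: 0.4040, 0.2161
Sum of the 4 terms: H(X,Y) = 1.2653 bits

Marginal of X (row sums):
  P(X=0) = 1/40 + 11/40 = 3/10
  P(X=1) = 13/20 + 1/20 = 7/10
H(X) = -[(3/10)·log₂(3/10) + (7/10)·log₂(7/10)]
  = 0.5211 + 0.3602 = 0.8813 bits

H(Y|X) = H(X,Y) - H(X) = 1.2653 - 0.8813 = 0.3840 bits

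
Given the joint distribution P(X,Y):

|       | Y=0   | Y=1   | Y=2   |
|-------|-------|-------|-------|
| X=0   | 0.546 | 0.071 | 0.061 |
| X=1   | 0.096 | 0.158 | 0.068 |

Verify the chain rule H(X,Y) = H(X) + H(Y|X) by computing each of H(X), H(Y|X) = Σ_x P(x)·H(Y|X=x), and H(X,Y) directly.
H(X) = 0.9065 bits, H(Y|X) = 1.0961 bits, H(X,Y) = 2.0026 bits

Marginal of X (row sums):
  P(X=0) = 0.546 + 0.071 + 0.061 = 0.678
  P(X=1) = 0.096 + 0.158 + 0.068 = 0.322
H(X) = -[0.678·log₂(0.678) + 0.322·log₂(0.322)]
  = 0.3801 + 0.5264 = 0.9065 bits

H(Y|X) = Σ_x P(x)·H(Y|X=x):
  X=0: P(X=0) = 0.678, P(Y|X=0) = (91/113, 71/678, 61/678) → H(Y|X=0) = 0.9051
  X=1: P(X=1) = 0.322, P(Y|X=1) = (48/161, 79/161, 34/161) → H(Y|X=1) = 1.4983
H(Y|X) = 0.678·0.9051 + 0.322·1.4983 = 1.0961 bits

H(X,Y) = -Σ_{x,y} P(x,y) log₂ P(x,y). Per-cell terms -P(x,y)·log₂P(x,y):
  X=0: 0.4767, 0.2709, 0.2461
  X=1: 0.3246, 0.4206, 0.2637
Sum of the 6 terms: H(X,Y) = 2.0026 bits

Chain rule check:
  H(X) + H(Y|X) = 0.9065 + 1.0961 = 2.0026 bits
  H(X,Y) = 2.0026 bits
✓ Chain rule verified.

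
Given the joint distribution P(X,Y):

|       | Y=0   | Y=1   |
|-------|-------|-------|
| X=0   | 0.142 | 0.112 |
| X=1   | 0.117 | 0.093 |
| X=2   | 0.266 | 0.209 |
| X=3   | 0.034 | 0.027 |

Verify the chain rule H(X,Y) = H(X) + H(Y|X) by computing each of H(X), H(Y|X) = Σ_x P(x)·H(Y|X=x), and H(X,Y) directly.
H(X) = 1.7313 bits, H(Y|X) = 0.9899 bits, H(X,Y) = 2.7212 bits

Marginal of X (row sums):
  P(X=0) = 0.142 + 0.112 = 0.254
  P(X=1) = 0.117 + 0.093 = 0.210
  P(X=2) = 0.266 + 0.209 = 0.475
  P(X=3) = 0.034 + 0.027 = 0.061
H(X) = -[0.254·log₂(0.254) + 0.210·log₂(0.210) + 0.475·log₂(0.475) + 0.061·log₂(0.061)]
  = 0.50218 + 0.47282 + 0.51015 + 0.24614 = 1.7313 bits

H(Y|X) = Σ_x P(x)·H(Y|X=x):
  X=0: P(X=0) = 0.254, P(Y|X=0) = (71/127, 56/127) → H(Y|X=0) = 0.98991
  X=1: P(X=1) = 0.210, P(Y|X=1) = (39/70, 31/70) → H(Y|X=1) = 0.99056
  X=2: P(X=2) = 0.475, P(Y|X=2) = (14/25, 11/25) → H(Y|X=2) = 0.98959
  X=3: P(X=3) = 0.061, P(Y|X=3) = (34/61, 27/61) → H(Y|X=3) = 0.99048
H(Y|X) = 0.254·0.98991 + 0.210·0.99056 + 0.475·0.98959 + 0.061·0.99048 = 0.9899 bits

H(X,Y) = -Σ_{x,y} P(x,y) log₂ P(x,y). Per-cell terms -P(x,y)·log₂P(x,y):
  X=0: 0.39988, 0.35374
  X=1: 0.36216, 0.31868
  X=2: 0.50819, 0.47201
  X=3: 0.16586, 0.14069
Sum of the 8 terms: H(X,Y) = 2.7212 bits

Chain rule check:
  H(X) + H(Y|X) = 1.7313 + 0.9899 = 2.7212 bits
  H(X,Y) = 2.7212 bits
✓ Chain rule verified.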